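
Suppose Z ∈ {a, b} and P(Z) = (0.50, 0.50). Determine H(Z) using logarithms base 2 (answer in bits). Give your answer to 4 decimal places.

1.0000 bits

H(Z) = −Σ p·log₂ p.
  −(0.50)·log₂(0.50) = 0.50000
  −(0.50)·log₂(0.50) = 0.50000
Sum: 0.50000 + 0.50000 = 1.0000 bits.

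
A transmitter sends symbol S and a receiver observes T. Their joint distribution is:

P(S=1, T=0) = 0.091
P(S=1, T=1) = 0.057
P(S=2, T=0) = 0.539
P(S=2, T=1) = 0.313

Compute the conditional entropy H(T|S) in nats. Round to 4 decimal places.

Chain rule: H(T|S) = H(S,T) − H(S).
Marginals: p(S) = (0.1480, 0.8520), p(T) = (0.6300, 0.3700).
H(S,T) = 1.0781 nats; H(S) = 0.4192 nats.
H(T|S) = 1.0781 − 0.4192 = 0.6589 nats.

0.6589 nats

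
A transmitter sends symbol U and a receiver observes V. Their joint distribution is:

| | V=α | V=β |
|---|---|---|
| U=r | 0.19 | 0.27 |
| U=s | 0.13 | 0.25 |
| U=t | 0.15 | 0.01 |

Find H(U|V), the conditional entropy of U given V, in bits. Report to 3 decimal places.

1.327 bits

Marginals: p(U) = (0.4600, 0.3800, 0.1600), p(V) = (0.4700, 0.5300).
H(U|V) = Σ p(V) · H(U|V=·).
  V=α: p=0.4700, H(U|V=α) = 1.5669
  V=β: p=0.5300, H(U|V=β) = 1.1151
Weighted sum = 1.327 bits.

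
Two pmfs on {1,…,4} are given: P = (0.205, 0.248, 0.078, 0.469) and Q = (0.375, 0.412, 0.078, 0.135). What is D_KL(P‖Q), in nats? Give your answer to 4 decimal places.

0.3344 nats

D(P‖Q) = Σ p·ln(p/q).
  0.205·ln(0.205/0.375) = -0.12380
  0.248·ln(0.248/0.412) = -0.12588
  0.078·ln(0.078/0.078) = 0.00000
  0.469·ln(0.469/0.135) = 0.58406
D(P‖Q) = 0.3344 nats.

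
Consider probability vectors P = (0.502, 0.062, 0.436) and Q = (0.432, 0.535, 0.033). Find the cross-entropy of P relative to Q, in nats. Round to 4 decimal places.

H(P,Q) = −Σ p·ln q.
  −0.502·ln(0.432) = 0.42134
  −0.062·ln(0.535) = 0.03878
  −0.436·ln(0.033) = 1.48730
H(P,Q) = 1.9474 nats.

1.9474 nats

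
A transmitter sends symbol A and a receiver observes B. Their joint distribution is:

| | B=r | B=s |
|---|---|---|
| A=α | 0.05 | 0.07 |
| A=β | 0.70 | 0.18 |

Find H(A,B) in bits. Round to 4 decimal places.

H(A,B) = −Σ p(x,y)·log₂ p(x,y) over all 4 cells.
  cell (α,r): −0.05·log₂0.05 = 0.21610
  cell (α,s): −0.07·log₂0.07 = 0.26856
  cell (β,r): −0.70·log₂0.70 = 0.36020
  cell (β,s): −0.18·log₂0.18 = 0.44531
Sum = 1.2902 bits.

1.2902 bits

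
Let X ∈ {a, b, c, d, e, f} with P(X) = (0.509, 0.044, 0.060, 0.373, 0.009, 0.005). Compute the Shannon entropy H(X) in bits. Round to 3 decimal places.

1.568 bits

H(X) = −Σ p·log₂ p.
  −(0.509)·log₂(0.509) = 0.4959
  −(0.044)·log₂(0.044) = 0.1983
  −(0.060)·log₂(0.060) = 0.2435
  −(0.373)·log₂(0.373) = 0.5307
  −(0.009)·log₂(0.009) = 0.0612
  −(0.005)·log₂(0.005) = 0.0382
Sum: 0.4959 + 0.1983 + 0.2435 + 0.5307 + 0.0612 + 0.0382 = 1.568 bits.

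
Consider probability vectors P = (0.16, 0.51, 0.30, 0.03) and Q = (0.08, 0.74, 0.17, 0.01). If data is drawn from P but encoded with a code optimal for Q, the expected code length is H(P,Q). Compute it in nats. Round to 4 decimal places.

1.2274 nats

H(P,Q) = −Σ p·ln q.
  −0.16·ln(0.08) = 0.40412
  −0.51·ln(0.74) = 0.15356
  −0.30·ln(0.17) = 0.53159
  −0.03·ln(0.01) = 0.13816
H(P,Q) = 1.2274 nats.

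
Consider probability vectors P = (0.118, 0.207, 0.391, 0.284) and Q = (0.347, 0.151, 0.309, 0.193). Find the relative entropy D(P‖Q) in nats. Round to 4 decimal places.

D(P‖Q) = Σ p·ln(p/q).
  0.118·ln(0.118/0.347) = -0.12728
  0.207·ln(0.207/0.151) = 0.06530
  0.391·ln(0.391/0.309) = 0.09203
  0.284·ln(0.284/0.193) = 0.10970
D(P‖Q) = 0.1397 nats.

0.1397 nats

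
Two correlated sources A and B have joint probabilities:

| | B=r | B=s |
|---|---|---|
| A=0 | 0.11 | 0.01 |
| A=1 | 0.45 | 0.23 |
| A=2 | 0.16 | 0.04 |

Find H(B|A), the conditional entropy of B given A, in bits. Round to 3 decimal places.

Chain rule: H(B|A) = H(A,B) − H(A).
Marginals: p(A) = (0.1200, 0.6800, 0.2000), p(B) = (0.7200, 0.2800).
H(A,B) = 2.0316 bits; H(A) = 1.2098 bits.
H(B|A) = 2.0316 − 1.2098 = 0.822 bits.

0.822 bits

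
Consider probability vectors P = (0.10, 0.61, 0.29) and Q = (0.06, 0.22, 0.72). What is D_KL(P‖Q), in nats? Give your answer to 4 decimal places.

D(P‖Q) = Σ p·ln(p/q).
  0.10·ln(0.10/0.06) = 0.05108
  0.61·ln(0.61/0.22) = 0.62210
  0.29·ln(0.29/0.72) = -0.26372
D(P‖Q) = 0.4095 nats.

0.4095 nats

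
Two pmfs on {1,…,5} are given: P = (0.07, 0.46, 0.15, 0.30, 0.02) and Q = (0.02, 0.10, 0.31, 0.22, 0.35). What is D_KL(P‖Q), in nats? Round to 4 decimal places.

D(P‖Q) = Σ p·ln(p/q).
  0.07·ln(0.07/0.02) = 0.08769
  0.46·ln(0.46/0.10) = 0.70199
  0.15·ln(0.15/0.31) = -0.10889
  0.30·ln(0.30/0.22) = 0.09305
  0.02·ln(0.02/0.35) = -0.05724
D(P‖Q) = 0.7166 nats.

0.7166 nats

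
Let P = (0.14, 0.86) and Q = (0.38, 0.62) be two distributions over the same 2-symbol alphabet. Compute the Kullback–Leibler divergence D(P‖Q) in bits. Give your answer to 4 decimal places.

0.2043 bits

D(P‖Q) = Σ p·log₂(p/q).
  0.14·log₂(0.14/0.38) = -0.20168
  0.86·log₂(0.86/0.62) = 0.40598
D(P‖Q) = 0.2043 bits.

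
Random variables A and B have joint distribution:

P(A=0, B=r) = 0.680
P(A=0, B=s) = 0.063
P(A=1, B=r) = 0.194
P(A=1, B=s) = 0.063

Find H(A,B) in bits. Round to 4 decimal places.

H(A,B) = −Σ p(x,y)·log₂ p(x,y) over all 4 cells.
  cell (0,r): −0.680·log₂0.680 = 0.37835
  cell (0,s): −0.063·log₂0.063 = 0.25128
  cell (1,r): −0.194·log₂0.194 = 0.45898
  cell (1,s): −0.063·log₂0.063 = 0.25128
Sum = 1.3399 bits.

1.3399 bits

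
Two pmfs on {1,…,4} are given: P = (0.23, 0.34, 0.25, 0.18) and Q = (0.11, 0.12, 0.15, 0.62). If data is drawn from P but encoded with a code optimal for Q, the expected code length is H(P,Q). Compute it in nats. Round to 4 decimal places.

1.7889 nats

H(P,Q) = −Σ p·ln q.
  −0.23·ln(0.11) = 0.50767
  −0.34·ln(0.12) = 0.72089
  −0.25·ln(0.15) = 0.47428
  −0.18·ln(0.62) = 0.08605
H(P,Q) = 1.7889 nats.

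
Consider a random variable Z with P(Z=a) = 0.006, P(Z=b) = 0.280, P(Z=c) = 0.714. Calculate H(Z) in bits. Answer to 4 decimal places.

0.9055 bits

H(Z) = −Σ p·log₂ p.
  −(0.006)·log₂(0.006) = 0.04428
  −(0.280)·log₂(0.280) = 0.51422
  −(0.714)·log₂(0.714) = 0.34701
Sum: 0.04428 + 0.51422 + 0.34701 = 0.9055 bits.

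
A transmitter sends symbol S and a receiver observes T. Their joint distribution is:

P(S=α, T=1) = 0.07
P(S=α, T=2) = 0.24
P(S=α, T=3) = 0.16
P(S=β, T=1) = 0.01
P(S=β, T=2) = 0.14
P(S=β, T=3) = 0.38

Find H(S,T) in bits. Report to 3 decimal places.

H(S,T) = −Σ p(x,y)·log₂ p(x,y) over all 6 cells.
  cell (α,1): −0.07·log₂0.07 = 0.2686
  cell (α,2): −0.24·log₂0.24 = 0.4941
  cell (α,3): −0.16·log₂0.16 = 0.4230
  cell (β,1): −0.01·log₂0.01 = 0.0664
  cell (β,2): −0.14·log₂0.14 = 0.3971
  cell (β,3): −0.38·log₂0.38 = 0.5305
Sum = 2.180 bits.

2.180 bits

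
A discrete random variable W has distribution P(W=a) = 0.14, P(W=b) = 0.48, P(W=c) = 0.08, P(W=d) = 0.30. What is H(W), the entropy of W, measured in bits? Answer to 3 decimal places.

1.718 bits

H(W) = −Σ p·log₂ p.
  −(0.14)·log₂(0.14) = 0.3971
  −(0.48)·log₂(0.48) = 0.5083
  −(0.08)·log₂(0.08) = 0.2915
  −(0.30)·log₂(0.30) = 0.5211
Sum: 0.3971 + 0.5083 + 0.2915 + 0.5211 = 1.718 bits.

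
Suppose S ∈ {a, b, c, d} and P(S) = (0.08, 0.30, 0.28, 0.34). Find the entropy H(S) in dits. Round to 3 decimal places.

H(S) = −Σ p·log₁₀ p.
  −(0.08)·log₁₀(0.08) = 0.0878
  −(0.30)·log₁₀(0.30) = 0.1569
  −(0.28)·log₁₀(0.28) = 0.1548
  −(0.34)·log₁₀(0.34) = 0.1593
Sum: 0.0878 + 0.1569 + 0.1548 + 0.1593 = 0.559 dits.

0.559 dits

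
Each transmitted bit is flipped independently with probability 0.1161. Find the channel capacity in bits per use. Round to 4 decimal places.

Binary symmetric channel: C = 1 − h₂(ε) where h₂ is the binary entropy function.
h₂(0.1161) = −0.1161·log₂0.1161 − 0.8839·log₂0.8839 = 0.5180.
C = 1 − 0.5180 = 0.4820 bits per channel use.

0.4820 bits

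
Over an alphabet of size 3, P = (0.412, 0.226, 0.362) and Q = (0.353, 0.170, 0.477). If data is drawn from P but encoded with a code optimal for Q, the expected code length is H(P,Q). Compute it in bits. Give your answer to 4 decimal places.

H(P,Q) = −Σ p·log₂ q.
  −0.412·log₂(0.353) = 0.61893
  −0.226·log₂(0.170) = 0.57774
  −0.362·log₂(0.477) = 0.38659
H(P,Q) = 1.5833 bits.

1.5833 bits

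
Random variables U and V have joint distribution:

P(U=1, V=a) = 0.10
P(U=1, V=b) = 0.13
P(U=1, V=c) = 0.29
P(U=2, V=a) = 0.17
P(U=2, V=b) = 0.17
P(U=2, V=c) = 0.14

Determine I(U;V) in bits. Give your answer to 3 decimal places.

Marginals: p(U) = (0.5200, 0.4800), p(V) = (0.2700, 0.3000, 0.4300).
I(U;V) = Σ p(x,y)·log₂[p(x,y)/(p(x)p(y))].
  (1,a): 0.10·log₂(0.7123) = -0.0490
  (1,b): 0.13·log₂(0.8333) = -0.0342
  (1,c): 0.29·log₂(1.2970) = 0.1088
  (2,a): 0.17·log₂(1.3117) = 0.0665
  (2,b): 0.17·log₂(1.1806) = 0.0407
  (2,c): 0.14·log₂(0.6783) = -0.0784
Sum = 0.054 bits.

0.054 bits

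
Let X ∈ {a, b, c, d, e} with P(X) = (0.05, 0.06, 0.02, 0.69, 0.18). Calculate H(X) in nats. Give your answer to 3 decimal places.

H(X) = −Σ p·ln p.
  −(0.05)·ln(0.05) = 0.1498
  −(0.06)·ln(0.06) = 0.1688
  −(0.02)·ln(0.02) = 0.0782
  −(0.69)·ln(0.69) = 0.2560
  −(0.18)·ln(0.18) = 0.3087
Sum: 0.1498 + 0.1688 + 0.0782 + 0.2560 + 0.3087 = 0.962 nats.

0.962 nats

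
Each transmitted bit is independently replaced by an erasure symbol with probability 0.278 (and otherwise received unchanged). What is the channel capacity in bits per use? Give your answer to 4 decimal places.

0.7220 bits

Binary erasure channel: capacity C = 1 − ε.
C = 1 − 0.278 = 0.7220 bits per channel use.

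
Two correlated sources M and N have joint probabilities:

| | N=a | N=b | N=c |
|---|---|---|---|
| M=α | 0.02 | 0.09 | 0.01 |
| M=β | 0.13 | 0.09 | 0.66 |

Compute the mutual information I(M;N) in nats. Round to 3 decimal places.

Marginals: p(M) = (0.1200, 0.8800), p(N) = (0.1500, 0.1800, 0.6700).
I(M;N) = Σ p(x,y)·ln[p(x,y)/(p(x)p(y))].
  (α,a): 0.02·ln(1.1111) = 0.0021
  (α,b): 0.09·ln(4.1667) = 0.1284
  (α,c): 0.01·ln(0.1244) = -0.0208
  (β,a): 0.13·ln(0.9848) = -0.0020
  (β,b): 0.09·ln(0.5682) = -0.0509
  (β,c): 0.66·ln(1.1194) = 0.0744
Sum = 0.131 nats.

0.131 nats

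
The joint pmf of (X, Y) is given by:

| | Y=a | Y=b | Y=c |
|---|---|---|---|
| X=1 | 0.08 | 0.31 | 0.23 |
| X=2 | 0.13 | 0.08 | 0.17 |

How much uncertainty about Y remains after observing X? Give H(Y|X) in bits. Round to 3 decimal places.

Chain rule: H(Y|X) = H(X,Y) − H(X).
Marginals: p(X) = (0.6200, 0.3800), p(Y) = (0.2100, 0.3900, 0.4000).
H(X,Y) = 2.4117 bits; H(X) = 0.9580 bits.
H(Y|X) = 2.4117 − 0.9580 = 1.454 bits.

1.454 bits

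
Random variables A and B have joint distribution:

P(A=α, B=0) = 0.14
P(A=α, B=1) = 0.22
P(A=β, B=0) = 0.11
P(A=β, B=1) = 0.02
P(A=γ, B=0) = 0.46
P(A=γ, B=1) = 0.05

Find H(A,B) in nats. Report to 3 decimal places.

1.436 nats

H(A,B) = −Σ p(x,y)·ln p(x,y) over all 6 cells.
  cell (α,0): −0.14·ln0.14 = 0.2753
  cell (α,1): −0.22·ln0.22 = 0.3331
  cell (β,0): −0.11·ln0.11 = 0.2428
  cell (β,1): −0.02·ln0.02 = 0.0782
  cell (γ,0): −0.46·ln0.46 = 0.3572
  cell (γ,1): −0.05·ln0.05 = 0.1498
Sum = 1.436 nats.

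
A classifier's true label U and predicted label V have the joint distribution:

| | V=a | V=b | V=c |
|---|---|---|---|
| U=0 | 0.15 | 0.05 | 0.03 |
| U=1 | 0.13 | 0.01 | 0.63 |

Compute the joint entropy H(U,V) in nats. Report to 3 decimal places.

1.142 nats

H(U,V) = −Σ p(x,y)·ln p(x,y) over all 6 cells.
  cell (0,a): −0.15·ln0.15 = 0.2846
  cell (0,b): −0.05·ln0.05 = 0.1498
  cell (0,c): −0.03·ln0.03 = 0.1052
  cell (1,a): −0.13·ln0.13 = 0.2652
  cell (1,b): −0.01·ln0.01 = 0.0461
  cell (1,c): −0.63·ln0.63 = 0.2911
Sum = 1.142 nats.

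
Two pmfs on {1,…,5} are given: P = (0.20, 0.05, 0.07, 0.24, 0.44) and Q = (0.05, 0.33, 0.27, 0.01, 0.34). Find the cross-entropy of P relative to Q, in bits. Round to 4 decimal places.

H(P,Q) = −Σ p·log₂ q.
  −0.20·log₂(0.05) = 0.86439
  −0.05·log₂(0.33) = 0.07997
  −0.07·log₂(0.27) = 0.13223
  −0.24·log₂(0.01) = 1.59453
  −0.44·log₂(0.34) = 0.68481
H(P,Q) = 3.3559 bits.

3.3559 bits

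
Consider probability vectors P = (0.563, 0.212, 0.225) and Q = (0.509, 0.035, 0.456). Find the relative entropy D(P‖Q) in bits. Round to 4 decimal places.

0.4035 bits

D(P‖Q) = Σ p·log₂(p/q).
  0.563·log₂(0.563/0.509) = 0.08190
  0.212·log₂(0.212/0.035) = 0.55091
  0.225·log₂(0.225/0.456) = -0.22930
D(P‖Q) = 0.4035 bits.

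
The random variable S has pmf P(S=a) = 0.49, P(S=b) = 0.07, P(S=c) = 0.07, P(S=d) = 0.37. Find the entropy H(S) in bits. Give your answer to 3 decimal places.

H(S) = −Σ p·log₂ p.
  −(0.49)·log₂(0.49) = 0.5043
  −(0.07)·log₂(0.07) = 0.2686
  −(0.07)·log₂(0.07) = 0.2686
  −(0.37)·log₂(0.37) = 0.5307
Sum: 0.5043 + 0.2686 + 0.2686 + 0.5307 = 1.572 bits.

1.572 bits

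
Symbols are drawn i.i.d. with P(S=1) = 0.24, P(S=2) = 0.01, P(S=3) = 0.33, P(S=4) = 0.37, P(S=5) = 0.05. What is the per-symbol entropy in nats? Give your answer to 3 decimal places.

H(S) = −Σ p·ln p.
  −(0.24)·ln(0.24) = 0.3425
  −(0.01)·ln(0.01) = 0.0461
  −(0.33)·ln(0.33) = 0.3659
  −(0.37)·ln(0.37) = 0.3679
  −(0.05)·ln(0.05) = 0.1498
Sum: 0.3425 + 0.0461 + 0.3659 + 0.3679 + 0.1498 = 1.272 nats.

1.272 nats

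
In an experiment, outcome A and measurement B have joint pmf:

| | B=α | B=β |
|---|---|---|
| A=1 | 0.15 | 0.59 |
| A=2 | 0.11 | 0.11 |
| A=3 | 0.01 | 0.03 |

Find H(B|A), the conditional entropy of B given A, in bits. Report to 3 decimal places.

Marginals: p(A) = (0.7400, 0.2200, 0.0400), p(B) = (0.2700, 0.7300).
H(B|A) = Σ p(A) · H(B|A=·).
  A=1: p=0.7400, H(B|A=1) = 0.7273
  A=2: p=0.2200, H(B|A=2) = 1.0000
  A=3: p=0.0400, H(B|A=3) = 0.8113
Weighted sum = 0.791 bits.

0.791 bits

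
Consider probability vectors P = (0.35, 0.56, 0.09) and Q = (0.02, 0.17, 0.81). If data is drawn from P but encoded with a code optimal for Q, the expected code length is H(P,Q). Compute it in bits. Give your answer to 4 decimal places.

H(P,Q) = −Σ p·log₂ q.
  −0.35·log₂(0.02) = 1.97535
  −0.56·log₂(0.17) = 1.43158
  −0.09·log₂(0.81) = 0.02736
H(P,Q) = 3.4343 bits.

3.4343 bits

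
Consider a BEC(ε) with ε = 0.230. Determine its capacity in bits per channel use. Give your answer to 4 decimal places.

Binary erasure channel: capacity C = 1 − ε.
C = 1 − 0.230 = 0.7700 bits per channel use.

0.7700 bits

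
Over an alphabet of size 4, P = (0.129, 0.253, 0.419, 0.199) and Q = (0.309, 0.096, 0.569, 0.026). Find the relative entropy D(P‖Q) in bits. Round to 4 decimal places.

0.5905 bits

D(P‖Q) = Σ p·log₂(p/q).
  0.129·log₂(0.129/0.309) = -0.16257
  0.253·log₂(0.253/0.096) = 0.35370
  0.419·log₂(0.419/0.569) = -0.18498
  0.199·log₂(0.199/0.026) = 0.58430
D(P‖Q) = 0.5905 bits.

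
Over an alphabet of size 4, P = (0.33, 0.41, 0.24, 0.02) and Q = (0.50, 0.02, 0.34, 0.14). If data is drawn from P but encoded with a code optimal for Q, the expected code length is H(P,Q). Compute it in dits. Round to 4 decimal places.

0.9254 dits

H(P,Q) = −Σ p·log₁₀ q.
  −0.33·log₁₀(0.50) = 0.09934
  −0.41·log₁₀(0.02) = 0.69658
  −0.24·log₁₀(0.34) = 0.11245
  −0.02·log₁₀(0.14) = 0.01708
H(P,Q) = 0.9254 dits.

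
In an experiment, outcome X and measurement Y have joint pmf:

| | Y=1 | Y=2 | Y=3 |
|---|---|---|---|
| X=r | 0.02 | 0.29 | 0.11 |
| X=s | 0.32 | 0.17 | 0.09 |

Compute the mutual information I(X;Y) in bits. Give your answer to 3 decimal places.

0.236 bits

Marginals: p(X) = (0.4200, 0.5800), p(Y) = (0.3400, 0.4600, 0.2000).
I(X;Y) = H(X) + H(Y) − H(X,Y).
H(X) = 0.9815, H(Y) = 1.5089, H(X,Y) = 2.2543.
I(X;Y) = 0.9815 + 1.5089 − 2.2543 = 0.236 bits.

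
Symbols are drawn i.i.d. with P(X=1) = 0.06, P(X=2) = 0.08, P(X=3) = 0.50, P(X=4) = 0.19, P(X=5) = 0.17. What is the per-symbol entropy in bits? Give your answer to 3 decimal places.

1.925 bits

H(X) = −Σ p·log₂ p.
  −(0.06)·log₂(0.06) = 0.2435
  −(0.08)·log₂(0.08) = 0.2915
  −(0.50)·log₂(0.50) = 0.5000
  −(0.19)·log₂(0.19) = 0.4552
  −(0.17)·log₂(0.17) = 0.4346
Sum: 0.2435 + 0.2915 + 0.5000 + 0.4552 + 0.4346 = 1.925 bits.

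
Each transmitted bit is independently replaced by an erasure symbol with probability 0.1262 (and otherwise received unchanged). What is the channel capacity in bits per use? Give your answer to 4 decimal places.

Binary erasure channel: capacity C = 1 − ε.
C = 1 − 0.1262 = 0.8738 bits per channel use.

0.8738 bits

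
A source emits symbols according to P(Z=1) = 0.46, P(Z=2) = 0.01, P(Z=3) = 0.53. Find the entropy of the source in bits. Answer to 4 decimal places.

1.0672 bits

H(Z) = −Σ p·log₂ p.
  −(0.46)·log₂(0.46) = 0.51534
  −(0.01)·log₂(0.01) = 0.06644
  −(0.53)·log₂(0.53) = 0.48545
Sum: 0.51534 + 0.06644 + 0.48545 = 1.0672 bits.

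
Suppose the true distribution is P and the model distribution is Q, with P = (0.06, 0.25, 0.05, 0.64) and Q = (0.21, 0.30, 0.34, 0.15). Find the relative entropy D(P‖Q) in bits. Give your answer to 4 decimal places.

D(P‖Q) = Σ p·log₂(p/q).
  0.06·log₂(0.06/0.21) = -0.10844
  0.25·log₂(0.25/0.30) = -0.06576
  0.05·log₂(0.05/0.34) = -0.13828
  0.64·log₂(0.64/0.15) = 1.33959
D(P‖Q) = 1.0271 bits.

1.0271 bits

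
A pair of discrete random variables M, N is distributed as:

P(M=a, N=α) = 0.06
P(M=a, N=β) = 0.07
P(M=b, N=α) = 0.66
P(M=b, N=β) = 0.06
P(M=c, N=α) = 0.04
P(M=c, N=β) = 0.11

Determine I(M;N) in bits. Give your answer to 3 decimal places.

Marginals: p(M) = (0.1300, 0.7200, 0.1500), p(N) = (0.7600, 0.2400).
I(M;N) = H(M) + H(N) − H(M,N).
H(M) = 1.1344, H(N) = 0.7950, H(M,N) = 1.6873.
I(M;N) = 1.1344 + 0.7950 − 1.6873 = 0.242 bits.

0.242 bits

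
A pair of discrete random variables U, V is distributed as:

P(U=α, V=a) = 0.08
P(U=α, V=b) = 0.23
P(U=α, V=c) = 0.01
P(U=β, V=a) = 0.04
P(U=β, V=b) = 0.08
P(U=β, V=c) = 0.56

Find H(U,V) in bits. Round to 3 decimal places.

1.791 bits

H(U,V) = −Σ p(x,y)·log₂ p(x,y) over all 6 cells.
  cell (α,a): −0.08·log₂0.08 = 0.2915
  cell (α,b): −0.23·log₂0.23 = 0.4877
  cell (α,c): −0.01·log₂0.01 = 0.0664
  cell (β,a): −0.04·log₂0.04 = 0.1858
  cell (β,b): −0.08·log₂0.08 = 0.2915
  cell (β,c): −0.56·log₂0.56 = 0.4684
Sum = 1.791 bits.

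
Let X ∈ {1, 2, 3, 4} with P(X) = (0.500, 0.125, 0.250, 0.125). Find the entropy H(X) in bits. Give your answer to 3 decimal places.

1.750 bits

H(X) = −Σ p·log₂ p.
  −(0.500)·log₂(0.500) = 0.5000
  −(0.125)·log₂(0.125) = 0.3750
  −(0.250)·log₂(0.250) = 0.5000
  −(0.125)·log₂(0.125) = 0.3750
Sum: 0.5000 + 0.3750 + 0.5000 + 0.3750 = 1.750 bits.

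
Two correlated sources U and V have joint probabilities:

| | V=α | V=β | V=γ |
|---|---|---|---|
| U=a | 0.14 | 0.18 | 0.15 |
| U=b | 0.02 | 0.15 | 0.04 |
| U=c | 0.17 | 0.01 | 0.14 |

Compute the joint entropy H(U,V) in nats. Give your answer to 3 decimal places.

1.983 nats

H(U,V) = −Σ p(x,y)·ln p(x,y) over all 9 cells.
  cell (a,α): −0.14·ln0.14 = 0.2753
  cell (a,β): −0.18·ln0.18 = 0.3087
  cell (a,γ): −0.15·ln0.15 = 0.2846
  cell (b,α): −0.02·ln0.02 = 0.0782
  cell (b,β): −0.15·ln0.15 = 0.2846
  cell (b,γ): −0.04·ln0.04 = 0.1288
  cell (c,α): −0.17·ln0.17 = 0.3012
  cell (c,β): −0.01·ln0.01 = 0.0461
  cell (c,γ): −0.14·ln0.14 = 0.2753
Sum = 1.983 nats.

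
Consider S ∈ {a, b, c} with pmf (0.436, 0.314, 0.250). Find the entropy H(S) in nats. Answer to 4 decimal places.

1.0722 nats

H(S) = −Σ p·ln p.
  −(0.436)·ln(0.436) = 0.36193
  −(0.314)·ln(0.314) = 0.36373
  −(0.250)·ln(0.250) = 0.34657
Sum: 0.36193 + 0.36373 + 0.34657 = 1.0722 nats.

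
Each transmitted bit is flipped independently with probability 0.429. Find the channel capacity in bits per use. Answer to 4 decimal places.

0.0146 bits

Binary symmetric channel: C = 1 − h₂(ε) where h₂ is the binary entropy function.
h₂(0.429) = −0.429·log₂0.429 − 0.571·log₂0.571 = 0.9854.
C = 1 − 0.9854 = 0.0146 bits per channel use.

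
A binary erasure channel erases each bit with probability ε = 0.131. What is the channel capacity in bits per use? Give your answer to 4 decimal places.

0.8690 bits

Binary erasure channel: capacity C = 1 − ε.
C = 1 − 0.131 = 0.8690 bits per channel use.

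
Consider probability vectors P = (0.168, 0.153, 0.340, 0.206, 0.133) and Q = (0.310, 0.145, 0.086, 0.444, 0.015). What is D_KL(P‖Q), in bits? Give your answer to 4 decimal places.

0.7281 bits

D(P‖Q) = Σ p·log₂(p/q).
  0.168·log₂(0.168/0.310) = -0.14848
  0.153·log₂(0.153/0.145) = 0.01185
  0.340·log₂(0.340/0.086) = 0.67426
  0.206·log₂(0.206/0.444) = -0.22823
  0.133·log₂(0.133/0.015) = 0.41874
D(P‖Q) = 0.7281 bits.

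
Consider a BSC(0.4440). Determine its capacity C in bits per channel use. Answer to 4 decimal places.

Binary symmetric channel: C = 1 − h₂(ε) where h₂ is the binary entropy function.
h₂(0.4440) = −0.4440·log₂0.4440 − 0.5560·log₂0.5560 = 0.9909.
C = 1 − 0.9909 = 0.0091 bits per channel use.

0.0091 bits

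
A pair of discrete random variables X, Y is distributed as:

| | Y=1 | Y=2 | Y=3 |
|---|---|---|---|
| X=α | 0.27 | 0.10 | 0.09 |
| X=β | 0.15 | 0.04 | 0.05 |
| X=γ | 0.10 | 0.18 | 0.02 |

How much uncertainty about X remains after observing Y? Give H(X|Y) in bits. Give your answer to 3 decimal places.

Chain rule: H(X|Y) = H(X,Y) − H(Y).
Marginals: p(X) = (0.4600, 0.2400, 0.3000), p(Y) = (0.5200, 0.3200, 0.1600).
H(X,Y) = 2.8576 bits; H(Y) = 1.4396 bits.
H(X|Y) = 2.8576 − 1.4396 = 1.418 bits.

1.418 bits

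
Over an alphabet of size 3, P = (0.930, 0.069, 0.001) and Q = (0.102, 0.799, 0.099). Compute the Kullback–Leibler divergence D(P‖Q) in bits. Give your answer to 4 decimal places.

2.7150 bits

D(P‖Q) = Σ p·log₂(p/q).
  0.930·log₂(0.930/0.102) = 2.96546
  0.069·log₂(0.069/0.799) = -0.24381
  0.001·log₂(0.001/0.099) = -0.00663
D(P‖Q) = 2.7150 bits.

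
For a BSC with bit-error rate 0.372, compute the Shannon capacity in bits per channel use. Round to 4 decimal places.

0.0478 bits

Binary symmetric channel: C = 1 − h₂(ε) where h₂ is the binary entropy function.
h₂(0.372) = −0.372·log₂0.372 − 0.628·log₂0.628 = 0.9522.
C = 1 − 0.9522 = 0.0478 bits per channel use.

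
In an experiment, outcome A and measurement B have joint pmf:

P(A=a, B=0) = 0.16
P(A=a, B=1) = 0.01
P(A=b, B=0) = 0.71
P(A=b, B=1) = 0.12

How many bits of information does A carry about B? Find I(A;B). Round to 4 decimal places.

0.0078 bits

Marginals: p(A) = (0.1700, 0.8300), p(B) = (0.8700, 0.1300).
I(A;B) = H(A) + H(B) − H(A,B).
H(A) = 0.6577, H(B) = 0.5574, H(A,B) = 1.2073.
I(A;B) = 0.6577 + 0.5574 − 1.2073 = 0.0078 bits.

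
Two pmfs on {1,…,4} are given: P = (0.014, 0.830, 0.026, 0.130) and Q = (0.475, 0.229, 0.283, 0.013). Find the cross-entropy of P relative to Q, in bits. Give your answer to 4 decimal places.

2.6419 bits

H(P,Q) = −Σ p·log₂ q.
  −0.014·log₂(0.475) = 0.01504
  −0.830·log₂(0.229) = 1.76506
  −0.026·log₂(0.283) = 0.04735
  −0.130·log₂(0.013) = 0.81449
H(P,Q) = 2.6419 bits.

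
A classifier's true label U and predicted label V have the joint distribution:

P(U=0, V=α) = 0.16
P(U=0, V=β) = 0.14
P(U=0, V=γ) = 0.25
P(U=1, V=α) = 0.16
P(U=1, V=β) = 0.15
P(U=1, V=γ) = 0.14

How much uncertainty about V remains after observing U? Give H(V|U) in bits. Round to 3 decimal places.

1.558 bits

Marginals: p(U) = (0.5500, 0.4500), p(V) = (0.3200, 0.2900, 0.3900).
H(V|U) = Σ p(U) · H(V|U=·).
  U=0: p=0.5500, H(V|U=0) = 1.5377
  U=1: p=0.4500, H(V|U=1) = 1.5828
Weighted sum = 1.558 bits.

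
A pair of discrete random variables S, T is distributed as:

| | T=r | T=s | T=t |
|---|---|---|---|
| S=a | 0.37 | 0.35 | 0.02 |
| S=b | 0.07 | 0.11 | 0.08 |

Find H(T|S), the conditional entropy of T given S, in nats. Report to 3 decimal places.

Chain rule: H(T|S) = H(S,T) − H(S).
Marginals: p(S) = (0.7400, 0.2600), p(T) = (0.4400, 0.4600, 0.1000).
H(S,T) = 1.4446 nats; H(S) = 0.5731 nats.
H(T|S) = 1.4446 − 0.5731 = 0.872 nats.

0.872 nats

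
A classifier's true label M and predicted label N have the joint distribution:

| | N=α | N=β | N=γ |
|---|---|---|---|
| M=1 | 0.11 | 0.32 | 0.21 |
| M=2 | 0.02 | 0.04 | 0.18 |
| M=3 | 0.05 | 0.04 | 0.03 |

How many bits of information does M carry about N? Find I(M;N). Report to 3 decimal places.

0.126 bits

Marginals: p(M) = (0.6400, 0.2400, 0.1200), p(N) = (0.1800, 0.4000, 0.4200).
I(M;N) = Σ p(x,y)·log₂[p(x,y)/(p(x)p(y))].
  (1,α): 0.11·log₂(0.9549) = -0.0073
  (1,β): 0.32·log₂(1.2500) = 0.1030
  (1,γ): 0.21·log₂(0.7812) = -0.0748
  (2,α): 0.02·log₂(0.4630) = -0.0222
  (2,β): 0.04·log₂(0.4167) = -0.0505
  (2,γ): 0.18·log₂(1.7857) = 0.1506
  (3,α): 0.05·log₂(2.3148) = 0.0605
  (3,β): 0.04·log₂(0.8333) = -0.0105
  (3,γ): 0.03·log₂(0.5952) = -0.0225
Sum = 0.126 bits.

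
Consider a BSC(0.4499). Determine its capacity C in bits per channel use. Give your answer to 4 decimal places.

Binary symmetric channel: C = 1 − h₂(ε) where h₂ is the binary entropy function.
h₂(0.4499) = −0.4499·log₂0.4499 − 0.5501·log₂0.5501 = 0.9927.
C = 1 − 0.9927 = 0.0073 bits per channel use.

0.0073 bits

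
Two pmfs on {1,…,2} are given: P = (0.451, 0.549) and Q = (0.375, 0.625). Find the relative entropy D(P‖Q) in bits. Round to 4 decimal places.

0.0174 bits

D(P‖Q) = Σ p·log₂(p/q).
  0.451·log₂(0.451/0.375) = 0.12007
  0.549·log₂(0.549/0.625) = -0.10269
D(P‖Q) = 0.0174 bits.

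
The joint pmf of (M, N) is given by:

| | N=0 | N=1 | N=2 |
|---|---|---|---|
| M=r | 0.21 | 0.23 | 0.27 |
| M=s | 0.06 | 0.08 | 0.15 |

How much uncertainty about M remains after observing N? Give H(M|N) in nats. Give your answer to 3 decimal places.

0.594 nats

Chain rule: H(M|N) = H(M,N) − H(N).
Marginals: p(M) = (0.7100, 0.2900), p(N) = (0.2700, 0.3100, 0.4200).
H(M,N) = 1.6747 nats; H(N) = 1.0809 nats.
H(M|N) = 1.6747 − 1.0809 = 0.594 nats.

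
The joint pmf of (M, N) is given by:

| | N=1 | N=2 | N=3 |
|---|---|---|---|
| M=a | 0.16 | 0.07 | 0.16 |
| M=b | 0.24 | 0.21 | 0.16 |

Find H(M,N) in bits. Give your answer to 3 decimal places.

H(M,N) = −Σ p(x,y)·log₂ p(x,y) over all 6 cells.
  cell (a,1): −0.16·log₂0.16 = 0.4230
  cell (a,2): −0.07·log₂0.07 = 0.2686
  cell (a,3): −0.16·log₂0.16 = 0.4230
  cell (b,1): −0.24·log₂0.24 = 0.4941
  cell (b,2): −0.21·log₂0.21 = 0.4728
  cell (b,3): −0.16·log₂0.16 = 0.4230
Sum = 2.505 bits.

2.505 bits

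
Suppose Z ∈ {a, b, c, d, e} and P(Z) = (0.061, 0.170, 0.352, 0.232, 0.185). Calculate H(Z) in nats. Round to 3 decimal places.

H(Z) = −Σ p·ln p.
  −(0.061)·ln(0.061) = 0.1706
  −(0.170)·ln(0.170) = 0.3012
  −(0.352)·ln(0.352) = 0.3675
  −(0.232)·ln(0.232) = 0.3390
  −(0.185)·ln(0.185) = 0.3122
Sum: 0.1706 + 0.3012 + 0.3675 + 0.3390 + 0.3122 = 1.490 nats.

1.490 nats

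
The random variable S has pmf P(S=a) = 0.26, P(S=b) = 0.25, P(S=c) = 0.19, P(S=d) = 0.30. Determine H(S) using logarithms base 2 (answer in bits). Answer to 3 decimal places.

1.982 bits

H(S) = −Σ p·log₂ p.
  −(0.26)·log₂(0.26) = 0.5053
  −(0.25)·log₂(0.25) = 0.5000
  −(0.19)·log₂(0.19) = 0.4552
  −(0.30)·log₂(0.30) = 0.5211
Sum: 0.5053 + 0.5000 + 0.4552 + 0.5211 = 1.982 bits.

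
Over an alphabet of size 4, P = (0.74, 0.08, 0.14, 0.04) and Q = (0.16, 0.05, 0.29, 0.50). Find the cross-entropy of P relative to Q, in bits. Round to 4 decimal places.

2.5922 bits

H(P,Q) = −Σ p·log₂ q.
  −0.74·log₂(0.16) = 1.95645
  −0.08·log₂(0.05) = 0.34575
  −0.14·log₂(0.29) = 0.25002
  −0.04·log₂(0.50) = 0.04000
H(P,Q) = 2.5922 bits.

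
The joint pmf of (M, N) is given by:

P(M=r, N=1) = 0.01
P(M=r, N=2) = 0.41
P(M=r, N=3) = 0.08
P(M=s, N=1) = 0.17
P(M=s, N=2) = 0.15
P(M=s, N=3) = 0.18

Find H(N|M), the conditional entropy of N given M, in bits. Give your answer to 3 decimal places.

Marginals: p(M) = (0.5000, 0.5000), p(N) = (0.1800, 0.5600, 0.2600).
H(N|M) = Σ p(M) · H(N|M=·).
  M=r: p=0.5000, H(N|M=r) = 0.7707
  M=s: p=0.5000, H(N|M=s) = 1.5809
Weighted sum = 1.176 bits.

1.176 bits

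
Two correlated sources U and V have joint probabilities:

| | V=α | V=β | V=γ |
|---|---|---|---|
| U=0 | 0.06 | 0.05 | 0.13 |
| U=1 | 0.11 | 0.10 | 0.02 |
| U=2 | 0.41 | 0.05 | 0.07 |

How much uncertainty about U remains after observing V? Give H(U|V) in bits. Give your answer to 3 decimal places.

Marginals: p(U) = (0.2400, 0.2300, 0.5300), p(V) = (0.5800, 0.2000, 0.2200).
H(U|V) = Σ p(V) · H(U|V=·).
  V=α: p=0.5800, H(U|V=α) = 1.1472
  V=β: p=0.2000, H(U|V=β) = 1.5000
  V=γ: p=0.2200, H(U|V=γ) = 1.2886
Weighted sum = 1.249 bits.

1.249 bits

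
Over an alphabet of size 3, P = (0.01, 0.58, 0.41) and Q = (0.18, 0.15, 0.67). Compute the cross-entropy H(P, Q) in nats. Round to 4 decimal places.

H(P,Q) = −Σ p·ln q.
  −0.01·ln(0.18) = 0.01715
  −0.58·ln(0.15) = 1.10033
  −0.41·ln(0.67) = 0.16420
H(P,Q) = 1.2817 nats.

1.2817 nats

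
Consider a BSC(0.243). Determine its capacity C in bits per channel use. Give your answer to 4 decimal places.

Binary symmetric channel: C = 1 − h₂(ε) where h₂ is the binary entropy function.
h₂(0.243) = −0.243·log₂0.243 − 0.757·log₂0.757 = 0.8000.
C = 1 − 0.8000 = 0.2000 bits per channel use.

0.2000 bits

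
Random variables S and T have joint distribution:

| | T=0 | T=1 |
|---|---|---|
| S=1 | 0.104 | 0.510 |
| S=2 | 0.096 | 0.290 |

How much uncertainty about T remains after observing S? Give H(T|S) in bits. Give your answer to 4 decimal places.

Chain rule: H(T|S) = H(S,T) − H(S).
Marginals: p(S) = (0.6140, 0.3860), p(T) = (0.2000, 0.8000).
H(S,T) = 1.6775 bits; H(S) = 0.9622 bits.
H(T|S) = 1.6775 − 0.9622 = 0.7153 bits.

0.7153 bits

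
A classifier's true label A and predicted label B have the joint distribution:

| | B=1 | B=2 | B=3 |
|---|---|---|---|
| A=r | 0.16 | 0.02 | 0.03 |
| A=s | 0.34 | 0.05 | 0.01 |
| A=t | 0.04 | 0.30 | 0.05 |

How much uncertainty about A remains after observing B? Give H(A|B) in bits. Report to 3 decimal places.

Chain rule: H(A|B) = H(A,B) − H(B).
Marginals: p(A) = (0.2100, 0.4000, 0.3900), p(B) = (0.5400, 0.3700, 0.0900).
H(A,B) = 2.4223 bits; H(B) = 1.3234 bits.
H(A|B) = 2.4223 − 1.3234 = 1.099 bits.

1.099 bits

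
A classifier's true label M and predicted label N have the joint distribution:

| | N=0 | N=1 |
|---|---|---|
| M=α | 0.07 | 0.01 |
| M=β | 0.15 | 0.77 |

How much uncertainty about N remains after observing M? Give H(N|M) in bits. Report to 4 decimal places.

0.6337 bits

Marginals: p(M) = (0.0800, 0.9200), p(N) = (0.2200, 0.7800).
H(N|M) = Σ p(M) · H(N|M=·).
  M=α: p=0.0800, H(N|M=α) = 0.5436
  M=β: p=0.9200, H(N|M=β) = 0.6415
Weighted sum = 0.6337 bits.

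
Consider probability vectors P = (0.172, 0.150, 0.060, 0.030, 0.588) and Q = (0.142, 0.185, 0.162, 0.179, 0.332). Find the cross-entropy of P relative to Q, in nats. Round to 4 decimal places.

1.3980 nats

H(P,Q) = −Σ p·ln q.
  −0.172·ln(0.142) = 0.33573
  −0.150·ln(0.185) = 0.25311
  −0.060·ln(0.162) = 0.10921
  −0.030·ln(0.179) = 0.05161
  −0.588·ln(0.332) = 0.64834
H(P,Q) = 1.3980 nats.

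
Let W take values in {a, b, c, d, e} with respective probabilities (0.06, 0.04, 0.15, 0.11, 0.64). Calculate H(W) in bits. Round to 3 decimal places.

1.602 bits

H(W) = −Σ p·log₂ p.
  −(0.06)·log₂(0.06) = 0.2435
  −(0.04)·log₂(0.04) = 0.1858
  −(0.15)·log₂(0.15) = 0.4105
  −(0.11)·log₂(0.11) = 0.3503
  −(0.64)·log₂(0.64) = 0.4121
Sum: 0.2435 + 0.1858 + 0.4105 + 0.3503 + 0.4121 = 1.602 bits.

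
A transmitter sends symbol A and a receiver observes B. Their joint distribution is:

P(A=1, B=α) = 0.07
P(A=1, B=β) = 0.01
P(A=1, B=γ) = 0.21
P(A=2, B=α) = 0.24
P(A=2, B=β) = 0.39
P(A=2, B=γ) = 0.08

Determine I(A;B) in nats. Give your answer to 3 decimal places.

Marginals: p(A) = (0.2900, 0.7100), p(B) = (0.3100, 0.4000, 0.2900).
I(A;B) = H(A) + H(B) − H(A,B).
H(A) = 0.6022, H(B) = 1.0886, H(A,B) = 1.4717.
I(A;B) = 0.6022 + 1.0886 − 1.4717 = 0.219 nats.

0.219 nats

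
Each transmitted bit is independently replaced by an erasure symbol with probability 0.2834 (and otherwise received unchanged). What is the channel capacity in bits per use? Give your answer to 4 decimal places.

Binary erasure channel: capacity C = 1 − ε.
C = 1 − 0.2834 = 0.7166 bits per channel use.

0.7166 bits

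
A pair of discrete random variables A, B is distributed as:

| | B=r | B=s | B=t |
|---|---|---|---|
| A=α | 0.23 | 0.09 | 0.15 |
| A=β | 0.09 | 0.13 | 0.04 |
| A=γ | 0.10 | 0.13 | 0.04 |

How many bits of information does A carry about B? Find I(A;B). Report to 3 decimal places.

Marginals: p(A) = (0.4700, 0.2600, 0.2700), p(B) = (0.4200, 0.3500, 0.2300).
I(A;B) = Σ p(x,y)·log₂[p(x,y)/(p(x)p(y))].
  (α,r): 0.23·log₂(1.1651) = 0.0507
  (α,s): 0.09·log₂(0.5471) = -0.0783
  (α,t): 0.15·log₂(1.3876) = 0.0709
  (β,r): 0.09·log₂(0.8242) = -0.0251
  (β,s): 0.13·log₂(1.4286) = 0.0669
  (β,t): 0.04·log₂(0.6689) = -0.0232
  (γ,r): 0.10·log₂(0.8818) = -0.0181
  (γ,s): 0.13·log₂(1.3757) = 0.0598
  (γ,t): 0.04·log₂(0.6441) = -0.0254
Sum = 0.078 bits.

0.078 bits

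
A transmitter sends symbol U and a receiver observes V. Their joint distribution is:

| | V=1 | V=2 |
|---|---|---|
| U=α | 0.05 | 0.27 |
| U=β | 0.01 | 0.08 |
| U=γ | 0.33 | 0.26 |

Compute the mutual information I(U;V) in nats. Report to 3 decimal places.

Marginals: p(U) = (0.3200, 0.0900, 0.5900), p(V) = (0.3900, 0.6100).
I(U;V) = Σ p(x,y)·ln[p(x,y)/(p(x)p(y))].
  (α,1): 0.05·ln(0.4006) = -0.0457
  (α,2): 0.27·ln(1.3832) = 0.0876
  (β,1): 0.01·ln(0.2849) = -0.0126
  (β,2): 0.08·ln(1.4572) = 0.0301
  (γ,1): 0.33·ln(1.4342) = 0.1190
  (γ,2): 0.26·ln(0.7224) = -0.0845
Sum = 0.094 nats.

0.094 nats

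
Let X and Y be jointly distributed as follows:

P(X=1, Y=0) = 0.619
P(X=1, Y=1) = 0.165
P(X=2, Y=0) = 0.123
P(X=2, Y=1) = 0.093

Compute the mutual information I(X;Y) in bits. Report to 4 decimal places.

Marginals: p(X) = (0.7840, 0.2160), p(Y) = (0.7420, 0.2580).
I(X;Y) = Σ p(x,y)·log₂[p(x,y)/(p(x)p(y))].
  (1,0): 0.619·log₂(1.0641) = 0.05546
  (1,1): 0.165·log₂(0.8157) = -0.04848
  (2,0): 0.123·log₂(0.7674) = -0.04697
  (2,1): 0.093·log₂(1.6688) = 0.06871
Sum = 0.0287 bits.

0.0287 bits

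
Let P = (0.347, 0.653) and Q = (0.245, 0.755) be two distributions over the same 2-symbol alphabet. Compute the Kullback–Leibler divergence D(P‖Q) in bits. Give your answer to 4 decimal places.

D(P‖Q) = Σ p·log₂(p/q).
  0.347·log₂(0.347/0.245) = 0.17425
  0.653·log₂(0.653/0.755) = -0.13673
D(P‖Q) = 0.0375 bits.

0.0375 bits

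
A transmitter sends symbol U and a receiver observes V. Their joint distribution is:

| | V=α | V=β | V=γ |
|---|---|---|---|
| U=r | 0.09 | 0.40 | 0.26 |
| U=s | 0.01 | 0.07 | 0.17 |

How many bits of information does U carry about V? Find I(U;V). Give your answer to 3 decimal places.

0.063 bits

Marginals: p(U) = (0.7500, 0.2500), p(V) = (0.1000, 0.4700, 0.4300).
I(U;V) = Σ p(x,y)·log₂[p(x,y)/(p(x)p(y))].
  (r,α): 0.09·log₂(1.2000) = 0.0237
  (r,β): 0.40·log₂(1.1348) = 0.0730
  (r,γ): 0.26·log₂(0.8062) = -0.0808
  (s,α): 0.01·log₂(0.4000) = -0.0132
  (s,β): 0.07·log₂(0.5957) = -0.0523
  (s,γ): 0.17·log₂(1.5814) = 0.1124
Sum = 0.063 bits.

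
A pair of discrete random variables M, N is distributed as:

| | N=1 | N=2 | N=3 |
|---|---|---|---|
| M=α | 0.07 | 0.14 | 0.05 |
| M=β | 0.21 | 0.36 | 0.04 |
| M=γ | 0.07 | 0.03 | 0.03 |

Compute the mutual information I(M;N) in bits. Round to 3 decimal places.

0.063 bits

Marginals: p(M) = (0.2600, 0.6100, 0.1300), p(N) = (0.3500, 0.5300, 0.1200).
I(M;N) = H(M) + H(N) − H(M,N).
H(M) = 1.3229, H(N) = 1.3826, H(M,N) = 2.6430.
I(M;N) = 1.3229 + 1.3826 − 2.6430 = 0.063 bits.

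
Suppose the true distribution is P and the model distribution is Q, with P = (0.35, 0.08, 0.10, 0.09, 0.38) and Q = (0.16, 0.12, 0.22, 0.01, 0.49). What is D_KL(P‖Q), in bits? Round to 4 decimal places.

0.3806 bits

D(P‖Q) = Σ p·log₂(p/q).
  0.35·log₂(0.35/0.16) = 0.39525
  0.08·log₂(0.08/0.12) = -0.04680
  0.10·log₂(0.10/0.22) = -0.11375
  0.09·log₂(0.09/0.01) = 0.28529
  0.38·log₂(0.38/0.49) = -0.13938
D(P‖Q) = 0.3806 bits.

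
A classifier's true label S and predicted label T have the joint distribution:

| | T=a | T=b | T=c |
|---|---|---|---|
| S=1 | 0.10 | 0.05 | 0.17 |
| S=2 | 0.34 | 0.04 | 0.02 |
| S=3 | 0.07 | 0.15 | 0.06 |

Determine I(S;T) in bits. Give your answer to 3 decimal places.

Marginals: p(S) = (0.3200, 0.4000, 0.2800), p(T) = (0.5100, 0.2400, 0.2500).
I(S;T) = Σ p(x,y)·log₂[p(x,y)/(p(x)p(y))].
  (1,a): 0.10·log₂(0.6127) = -0.0707
  (1,b): 0.05·log₂(0.6510) = -0.0310
  (1,c): 0.17·log₂(2.1250) = 0.1849
  (2,a): 0.34·log₂(1.6667) = 0.2506
  (2,b): 0.04·log₂(0.4167) = -0.0505
  (2,c): 0.02·log₂(0.2000) = -0.0464
  (3,a): 0.07·log₂(0.4902) = -0.0720
  (3,b): 0.15·log₂(2.2321) = 0.1738
  (3,c): 0.06·log₂(0.8571) = -0.0133
Sum = 0.325 bits.

0.325 bits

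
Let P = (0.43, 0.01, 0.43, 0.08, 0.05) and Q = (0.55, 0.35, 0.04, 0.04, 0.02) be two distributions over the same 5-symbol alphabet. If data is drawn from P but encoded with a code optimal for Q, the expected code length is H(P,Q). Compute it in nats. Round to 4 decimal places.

H(P,Q) = −Σ p·ln q.
  −0.43·ln(0.55) = 0.25707
  −0.01·ln(0.35) = 0.01050
  −0.43·ln(0.04) = 1.38412
  −0.08·ln(0.04) = 0.25751
  −0.05·ln(0.02) = 0.19560
H(P,Q) = 2.1048 nats.

2.1048 nats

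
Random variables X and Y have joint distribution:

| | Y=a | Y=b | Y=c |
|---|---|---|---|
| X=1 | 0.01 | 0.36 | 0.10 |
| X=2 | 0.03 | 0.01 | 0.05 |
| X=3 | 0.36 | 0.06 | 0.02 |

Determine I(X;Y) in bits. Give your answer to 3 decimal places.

0.582 bits

Marginals: p(X) = (0.4700, 0.0900, 0.4400), p(Y) = (0.4000, 0.4300, 0.1700).
I(X;Y) = H(X) + H(Y) − H(X,Y).
H(X) = 1.3458, H(Y) = 1.4869, H(X,Y) = 2.2506.
I(X;Y) = 1.3458 + 1.4869 − 2.2506 = 0.582 bits.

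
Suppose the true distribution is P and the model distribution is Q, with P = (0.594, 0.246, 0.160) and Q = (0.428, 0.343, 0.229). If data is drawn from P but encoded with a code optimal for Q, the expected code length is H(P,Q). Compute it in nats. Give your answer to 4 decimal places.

H(P,Q) = −Σ p·ln q.
  −0.594·ln(0.428) = 0.50409
  −0.246·ln(0.343) = 0.26323
  −0.160·ln(0.229) = 0.23585
H(P,Q) = 1.0032 nats.

1.0032 nats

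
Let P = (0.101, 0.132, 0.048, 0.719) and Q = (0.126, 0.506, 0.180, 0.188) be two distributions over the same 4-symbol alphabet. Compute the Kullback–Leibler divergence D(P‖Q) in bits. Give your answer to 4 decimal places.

1.0118 bits

D(P‖Q) = Σ p·log₂(p/q).
  0.101·log₂(0.101/0.126) = -0.03223
  0.132·log₂(0.132/0.506) = -0.25590
  0.048·log₂(0.048/0.180) = -0.09153
  0.719·log₂(0.719/0.188) = 1.39145
D(P‖Q) = 1.0118 bits.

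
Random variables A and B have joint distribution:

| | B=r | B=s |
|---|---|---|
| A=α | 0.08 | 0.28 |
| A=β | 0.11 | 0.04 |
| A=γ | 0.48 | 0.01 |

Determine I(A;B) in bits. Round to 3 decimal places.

Marginals: p(A) = (0.3600, 0.1500, 0.4900), p(B) = (0.6700, 0.3300).
I(A;B) = H(A) + H(B) − H(A,B).
H(A) = 1.4454, H(B) = 0.9149, H(A,B) = 1.9165.
I(A;B) = 1.4454 + 0.9149 − 1.9165 = 0.444 bits.

0.444 bits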